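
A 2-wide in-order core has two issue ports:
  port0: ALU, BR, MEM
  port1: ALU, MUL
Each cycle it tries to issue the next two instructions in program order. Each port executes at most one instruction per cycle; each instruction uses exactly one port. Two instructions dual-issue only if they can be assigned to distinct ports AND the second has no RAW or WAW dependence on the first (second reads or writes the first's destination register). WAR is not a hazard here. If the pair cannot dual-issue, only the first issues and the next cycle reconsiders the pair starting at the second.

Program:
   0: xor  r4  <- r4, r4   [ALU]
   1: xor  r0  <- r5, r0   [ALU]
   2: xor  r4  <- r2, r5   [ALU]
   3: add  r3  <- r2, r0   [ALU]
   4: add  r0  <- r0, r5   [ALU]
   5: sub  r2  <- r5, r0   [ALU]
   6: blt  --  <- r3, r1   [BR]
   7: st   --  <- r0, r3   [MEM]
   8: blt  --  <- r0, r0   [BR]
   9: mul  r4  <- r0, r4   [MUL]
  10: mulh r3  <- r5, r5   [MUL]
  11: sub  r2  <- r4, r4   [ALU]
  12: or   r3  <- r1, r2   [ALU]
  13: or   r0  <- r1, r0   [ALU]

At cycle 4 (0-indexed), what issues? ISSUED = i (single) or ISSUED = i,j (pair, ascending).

0. xor xor @i0,i1  | dual
1. xor add @i2,i3  | dual
2. add @i4  | RAW r0
3. sub blt @i5,i6  | dual
4. st @i7  | no-port MEM/BR
5. blt mul @i8,i9  | dual
6. mulh sub @i10,i11  | dual
7. or or @i12,i13  | dual

ISSUED = 7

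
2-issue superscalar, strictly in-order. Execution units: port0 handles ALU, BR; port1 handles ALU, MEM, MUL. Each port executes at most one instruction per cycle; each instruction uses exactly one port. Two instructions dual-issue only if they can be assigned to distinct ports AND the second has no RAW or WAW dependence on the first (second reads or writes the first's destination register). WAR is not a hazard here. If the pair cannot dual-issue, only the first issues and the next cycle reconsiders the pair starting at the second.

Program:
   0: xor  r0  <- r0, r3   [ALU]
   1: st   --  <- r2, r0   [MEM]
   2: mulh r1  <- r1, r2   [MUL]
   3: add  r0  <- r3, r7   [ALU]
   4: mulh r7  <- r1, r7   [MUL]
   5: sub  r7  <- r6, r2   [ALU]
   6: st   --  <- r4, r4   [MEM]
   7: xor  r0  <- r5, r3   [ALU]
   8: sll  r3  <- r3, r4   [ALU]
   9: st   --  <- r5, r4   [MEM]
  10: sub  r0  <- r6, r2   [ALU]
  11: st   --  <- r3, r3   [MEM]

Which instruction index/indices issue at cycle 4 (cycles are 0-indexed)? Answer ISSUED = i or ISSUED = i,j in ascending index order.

  cy0 -> i0 (xor.ALU) RAW r0
  cy1 -> i1 (st.MEM) no-port MEM/MUL
  cy2 -> i2&i3 (mulh.MUL+add.ALU) pair
  cy3 -> i4 (mulh.MUL) WAW r7
  cy4 -> i5&i6 (sub.ALU+st.MEM) pair
  cy5 -> i7&i8 (xor.ALU+sll.ALU) pair
  cy6 -> i9&i10 (st.MEM+sub.ALU) pair
  cy7 -> i11 (st.MEM) tail

ISSUED = 5,6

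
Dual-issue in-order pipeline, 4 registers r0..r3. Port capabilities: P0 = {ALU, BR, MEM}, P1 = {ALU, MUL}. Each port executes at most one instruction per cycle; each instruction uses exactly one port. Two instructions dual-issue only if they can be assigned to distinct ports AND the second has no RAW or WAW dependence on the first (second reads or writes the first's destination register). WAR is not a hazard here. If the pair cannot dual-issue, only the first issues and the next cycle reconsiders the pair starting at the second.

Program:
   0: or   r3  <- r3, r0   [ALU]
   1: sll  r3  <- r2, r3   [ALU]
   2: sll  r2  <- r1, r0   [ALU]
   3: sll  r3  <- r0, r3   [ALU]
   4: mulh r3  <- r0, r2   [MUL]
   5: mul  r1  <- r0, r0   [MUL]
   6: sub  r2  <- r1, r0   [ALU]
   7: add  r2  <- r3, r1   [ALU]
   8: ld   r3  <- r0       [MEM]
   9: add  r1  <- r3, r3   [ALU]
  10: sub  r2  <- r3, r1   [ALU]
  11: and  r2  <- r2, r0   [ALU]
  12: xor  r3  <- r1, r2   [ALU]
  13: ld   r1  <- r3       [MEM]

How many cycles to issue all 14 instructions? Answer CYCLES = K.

  cy0 -> i0 (or) RAW+WAW r3
  cy1 -> i1&i2 (sll/sll) dual
  cy2 -> i3 (sll) WAW r3
  cy3 -> i4 (mulh) no-port MUL/MUL
  cy4 -> i5 (mul) RAW r1
  cy5 -> i6 (sub) WAW r2
  cy6 -> i7&i8 (add/ld) dual
  cy7 -> i9 (add) RAW r1
  cy8 -> i10 (sub) RAW+WAW r2
  cy9 -> i11 (and) RAW r2
  cy10 -> i12 (xor) RAW r3
  cy11 -> i13 (ld) tail

CYCLES = 12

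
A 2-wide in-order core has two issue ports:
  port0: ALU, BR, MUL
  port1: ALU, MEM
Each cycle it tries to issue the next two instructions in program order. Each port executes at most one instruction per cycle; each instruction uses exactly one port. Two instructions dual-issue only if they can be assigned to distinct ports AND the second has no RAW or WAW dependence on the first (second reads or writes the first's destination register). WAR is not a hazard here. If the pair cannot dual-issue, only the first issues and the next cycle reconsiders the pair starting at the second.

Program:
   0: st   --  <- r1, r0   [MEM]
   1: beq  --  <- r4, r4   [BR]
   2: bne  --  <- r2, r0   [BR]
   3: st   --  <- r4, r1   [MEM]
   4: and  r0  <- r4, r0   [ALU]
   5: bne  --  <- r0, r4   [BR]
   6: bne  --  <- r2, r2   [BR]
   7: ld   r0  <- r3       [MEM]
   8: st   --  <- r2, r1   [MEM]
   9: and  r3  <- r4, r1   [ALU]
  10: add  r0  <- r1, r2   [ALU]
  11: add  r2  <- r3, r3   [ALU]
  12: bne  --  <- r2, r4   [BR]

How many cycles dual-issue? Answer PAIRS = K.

PAIRS = 5

  cy0 -> i0,i1 (st.MEM/beq.BR) 2-wide
  cy1 -> i2,i3 (bne.BR/st.MEM) 2-wide
  cy2 -> i4 (and.ALU) RAW r0
  cy3 -> i5 (bne.BR) no-port BR/BR
  cy4 -> i6,i7 (bne.BR/ld.MEM) 2-wide
  cy5 -> i8,i9 (st.MEM/and.ALU) 2-wide
  cy6 -> i10,i11 (add.ALU/add.ALU) 2-wide
  cy7 -> i12 (bne.BR) tail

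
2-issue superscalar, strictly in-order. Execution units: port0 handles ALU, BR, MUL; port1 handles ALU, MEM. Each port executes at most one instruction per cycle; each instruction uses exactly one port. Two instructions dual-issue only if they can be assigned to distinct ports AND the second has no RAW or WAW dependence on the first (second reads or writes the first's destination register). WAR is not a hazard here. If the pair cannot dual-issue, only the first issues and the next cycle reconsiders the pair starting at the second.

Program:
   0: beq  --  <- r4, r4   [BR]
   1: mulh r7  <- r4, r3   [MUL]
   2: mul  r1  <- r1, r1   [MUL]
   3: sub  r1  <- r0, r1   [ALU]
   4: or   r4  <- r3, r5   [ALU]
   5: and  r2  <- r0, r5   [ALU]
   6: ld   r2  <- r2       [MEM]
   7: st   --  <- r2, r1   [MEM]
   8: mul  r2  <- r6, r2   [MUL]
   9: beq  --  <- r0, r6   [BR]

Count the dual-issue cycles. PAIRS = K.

PAIRS = 2

[0] i0  beq  -- no-port BR/MUL
[1] i1  mulh  -- no-port MUL/MUL
[2] i2  mul  -- RAW+WAW r1
[3] i3&i4  sub or  -- dual
[4] i5  and  -- RAW+WAW r2
[5] i6  ld  -- no-port MEM/MEM
[6] i7&i8  st mul  -- dual
[7] i9  beq  -- tail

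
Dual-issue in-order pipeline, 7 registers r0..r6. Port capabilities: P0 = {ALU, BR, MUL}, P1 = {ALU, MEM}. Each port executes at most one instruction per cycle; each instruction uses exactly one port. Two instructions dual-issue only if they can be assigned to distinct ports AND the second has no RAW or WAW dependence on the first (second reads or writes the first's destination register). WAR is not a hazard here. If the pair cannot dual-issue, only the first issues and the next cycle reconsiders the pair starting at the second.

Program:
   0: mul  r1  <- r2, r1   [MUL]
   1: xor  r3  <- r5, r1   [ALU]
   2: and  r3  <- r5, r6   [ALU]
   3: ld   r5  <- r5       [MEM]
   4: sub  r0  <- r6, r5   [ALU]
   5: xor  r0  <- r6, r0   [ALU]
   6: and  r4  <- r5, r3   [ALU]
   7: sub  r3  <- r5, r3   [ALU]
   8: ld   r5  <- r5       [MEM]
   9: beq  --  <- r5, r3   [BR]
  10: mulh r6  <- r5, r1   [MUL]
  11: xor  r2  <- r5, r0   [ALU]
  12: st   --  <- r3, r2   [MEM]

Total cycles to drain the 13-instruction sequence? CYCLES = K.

CYCLES = 9

c0: i0 mul  RAW r1
c1: i1 xor  WAW r3
c2: i2&i3 and ld  dual
c3: i4 sub  RAW+WAW r0
c4: i5&i6 xor and  dual
c5: i7&i8 sub ld  dual
c6: i9 beq  no-port BR/MUL
c7: i10&i11 mulh xor  dual
c8: i12 st  tail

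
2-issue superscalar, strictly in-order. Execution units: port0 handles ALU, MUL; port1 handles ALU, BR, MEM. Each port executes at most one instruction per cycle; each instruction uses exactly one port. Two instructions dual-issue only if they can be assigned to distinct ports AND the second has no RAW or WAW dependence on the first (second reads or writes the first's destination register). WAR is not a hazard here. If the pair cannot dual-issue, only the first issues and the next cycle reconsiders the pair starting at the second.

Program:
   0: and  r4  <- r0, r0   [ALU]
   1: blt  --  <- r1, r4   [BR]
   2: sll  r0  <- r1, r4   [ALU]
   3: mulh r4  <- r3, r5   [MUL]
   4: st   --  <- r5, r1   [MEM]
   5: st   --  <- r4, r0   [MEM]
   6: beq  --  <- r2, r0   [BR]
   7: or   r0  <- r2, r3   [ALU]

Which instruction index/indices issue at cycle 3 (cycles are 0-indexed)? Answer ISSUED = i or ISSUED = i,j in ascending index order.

ISSUED = 5

t=0 i0:and ; RAW r4
t=1 i1/i2:blt;sll ; pair
t=2 i3/i4:mulh;st ; pair
t=3 i5:st ; no-port MEM/BR
t=4 i6/i7:beq;or ; pair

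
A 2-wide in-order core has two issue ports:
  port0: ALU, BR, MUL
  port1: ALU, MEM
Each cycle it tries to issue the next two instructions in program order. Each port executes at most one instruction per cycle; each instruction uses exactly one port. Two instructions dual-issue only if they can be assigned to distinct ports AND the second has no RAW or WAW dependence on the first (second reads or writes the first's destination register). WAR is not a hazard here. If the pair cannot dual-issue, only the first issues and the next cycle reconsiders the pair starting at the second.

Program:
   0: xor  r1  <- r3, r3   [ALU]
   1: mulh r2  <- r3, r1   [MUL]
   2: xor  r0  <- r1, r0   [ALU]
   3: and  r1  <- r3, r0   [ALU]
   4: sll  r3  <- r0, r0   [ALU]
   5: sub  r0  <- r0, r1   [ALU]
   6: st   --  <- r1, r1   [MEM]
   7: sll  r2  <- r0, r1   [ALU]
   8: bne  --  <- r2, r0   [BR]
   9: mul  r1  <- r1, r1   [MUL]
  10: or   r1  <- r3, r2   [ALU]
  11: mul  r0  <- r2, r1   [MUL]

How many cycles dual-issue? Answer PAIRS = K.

#0 head=0: xor.ALU i0 RAW r1
#1 head=1: mulh.MUL xor.ALU i1&i2 2-wide
#2 head=3: and.ALU sll.ALU i3&i4 2-wide
#3 head=5: sub.ALU st.MEM i5&i6 2-wide
#4 head=7: sll.ALU i7 RAW r2
#5 head=8: bne.BR i8 no-port BR/MUL
#6 head=9: mul.MUL i9 WAW r1
#7 head=10: or.ALU i10 RAW r1
#8 head=11: mul.MUL i11 tail

PAIRS = 3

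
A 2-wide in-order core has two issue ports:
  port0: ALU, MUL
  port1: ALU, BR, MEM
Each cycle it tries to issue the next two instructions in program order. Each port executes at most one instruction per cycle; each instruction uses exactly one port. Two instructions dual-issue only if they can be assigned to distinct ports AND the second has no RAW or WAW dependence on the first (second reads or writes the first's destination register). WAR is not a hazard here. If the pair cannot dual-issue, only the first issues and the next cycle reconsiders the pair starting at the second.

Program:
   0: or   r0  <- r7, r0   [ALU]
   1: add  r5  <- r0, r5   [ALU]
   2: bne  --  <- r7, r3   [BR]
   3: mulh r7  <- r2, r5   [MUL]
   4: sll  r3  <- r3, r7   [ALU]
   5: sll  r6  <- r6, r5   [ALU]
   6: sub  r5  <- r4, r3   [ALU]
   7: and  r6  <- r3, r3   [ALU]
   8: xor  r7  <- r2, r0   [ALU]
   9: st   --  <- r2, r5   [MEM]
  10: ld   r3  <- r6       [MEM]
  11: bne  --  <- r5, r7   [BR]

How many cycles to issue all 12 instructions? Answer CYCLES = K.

c0: i0 or.ALU  RAW r0
c1: i1,i2 add.ALU bne.BR  dual
c2: i3 mulh.MUL  RAW r7
c3: i4,i5 sll.ALU sll.ALU  dual
c4: i6,i7 sub.ALU and.ALU  dual
c5: i8,i9 xor.ALU st.MEM  dual
c6: i10 ld.MEM  no-port MEM/BR
c7: i11 bne.BR  tail

CYCLES = 8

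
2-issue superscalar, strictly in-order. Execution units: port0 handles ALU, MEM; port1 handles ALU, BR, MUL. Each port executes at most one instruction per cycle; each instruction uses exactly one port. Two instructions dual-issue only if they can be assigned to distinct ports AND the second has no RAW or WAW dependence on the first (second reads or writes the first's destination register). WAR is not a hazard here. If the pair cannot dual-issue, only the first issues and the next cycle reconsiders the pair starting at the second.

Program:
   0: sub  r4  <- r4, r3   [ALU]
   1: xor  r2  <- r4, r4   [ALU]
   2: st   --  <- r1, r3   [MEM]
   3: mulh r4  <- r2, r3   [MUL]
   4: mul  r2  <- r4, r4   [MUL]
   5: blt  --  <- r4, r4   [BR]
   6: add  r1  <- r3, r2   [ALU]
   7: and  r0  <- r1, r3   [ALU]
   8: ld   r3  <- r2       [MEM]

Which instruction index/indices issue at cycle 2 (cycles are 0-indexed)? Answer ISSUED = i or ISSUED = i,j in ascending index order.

0. sub.ALU @i0  | RAW r4
1. xor.ALU st.MEM @i1,i2  | pair
2. mulh.MUL @i3  | no-port MUL/MUL
3. mul.MUL @i4  | no-port MUL/BR
4. blt.BR add.ALU @i5,i6  | pair
5. and.ALU ld.MEM @i7,i8  | pair

ISSUED = 3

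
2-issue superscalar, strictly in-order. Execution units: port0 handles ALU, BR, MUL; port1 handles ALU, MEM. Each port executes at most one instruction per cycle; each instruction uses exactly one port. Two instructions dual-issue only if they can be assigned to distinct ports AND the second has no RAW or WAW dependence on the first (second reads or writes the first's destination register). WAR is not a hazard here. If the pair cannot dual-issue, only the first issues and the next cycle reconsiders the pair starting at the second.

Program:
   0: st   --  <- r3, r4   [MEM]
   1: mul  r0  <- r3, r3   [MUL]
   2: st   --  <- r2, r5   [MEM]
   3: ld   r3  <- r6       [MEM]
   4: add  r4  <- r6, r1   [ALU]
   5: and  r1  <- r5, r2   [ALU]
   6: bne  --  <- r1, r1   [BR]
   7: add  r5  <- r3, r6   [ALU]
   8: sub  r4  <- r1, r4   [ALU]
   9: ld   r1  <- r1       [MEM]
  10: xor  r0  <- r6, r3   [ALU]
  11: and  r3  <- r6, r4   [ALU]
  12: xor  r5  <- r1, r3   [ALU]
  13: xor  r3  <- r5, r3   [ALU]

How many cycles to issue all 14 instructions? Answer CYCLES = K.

0. st mul @i0&i1  | 2-wide
1. st @i2  | no-port MEM/MEM
2. ld add @i3&i4  | 2-wide
3. and @i5  | RAW r1
4. bne add @i6&i7  | 2-wide
5. sub ld @i8&i9  | 2-wide
6. xor and @i10&i11  | 2-wide
7. xor @i12  | RAW r5
8. xor @i13  | tail

CYCLES = 9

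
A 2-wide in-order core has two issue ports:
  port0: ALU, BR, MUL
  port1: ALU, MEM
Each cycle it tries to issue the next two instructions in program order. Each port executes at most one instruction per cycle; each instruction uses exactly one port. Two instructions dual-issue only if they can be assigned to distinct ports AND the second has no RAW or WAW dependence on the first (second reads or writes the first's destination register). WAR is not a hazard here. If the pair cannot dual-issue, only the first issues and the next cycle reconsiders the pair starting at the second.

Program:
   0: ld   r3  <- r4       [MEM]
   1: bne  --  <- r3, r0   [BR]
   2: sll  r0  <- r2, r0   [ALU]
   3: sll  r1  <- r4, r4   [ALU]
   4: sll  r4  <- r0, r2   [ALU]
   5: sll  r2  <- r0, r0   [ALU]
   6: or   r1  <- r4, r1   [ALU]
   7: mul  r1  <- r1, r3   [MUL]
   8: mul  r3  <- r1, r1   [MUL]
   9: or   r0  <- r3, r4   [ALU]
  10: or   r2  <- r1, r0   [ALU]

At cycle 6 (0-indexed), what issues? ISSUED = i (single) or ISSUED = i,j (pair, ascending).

[0] i0  ld  -- RAW r3
[1] i1,i2  bne/sll  -- dual
[2] i3,i4  sll/sll  -- dual
[3] i5,i6  sll/or  -- dual
[4] i7  mul  -- no-port MUL/MUL
[5] i8  mul  -- RAW r3
[6] i9  or  -- RAW r0
[7] i10  or  -- tail

ISSUED = 9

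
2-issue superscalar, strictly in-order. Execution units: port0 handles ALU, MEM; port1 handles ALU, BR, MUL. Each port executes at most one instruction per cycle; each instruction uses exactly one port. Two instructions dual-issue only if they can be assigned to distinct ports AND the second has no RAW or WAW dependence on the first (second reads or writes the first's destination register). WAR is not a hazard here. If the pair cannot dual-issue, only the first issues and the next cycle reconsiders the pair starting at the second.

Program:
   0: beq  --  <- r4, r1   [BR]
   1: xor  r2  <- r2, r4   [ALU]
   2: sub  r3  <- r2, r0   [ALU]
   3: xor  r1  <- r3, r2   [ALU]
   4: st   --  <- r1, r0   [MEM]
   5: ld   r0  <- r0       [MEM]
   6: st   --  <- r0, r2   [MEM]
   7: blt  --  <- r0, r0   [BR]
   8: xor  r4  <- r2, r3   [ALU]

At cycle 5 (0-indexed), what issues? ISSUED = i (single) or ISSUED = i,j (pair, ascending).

[0] i0/i1  beq+xor  -- pair
[1] i2  sub  -- RAW r3
[2] i3  xor  -- RAW r1
[3] i4  st  -- no-port MEM/MEM
[4] i5  ld  -- no-port MEM/MEM
[5] i6/i7  st+blt  -- pair
[6] i8  xor  -- tail

ISSUED = 6,7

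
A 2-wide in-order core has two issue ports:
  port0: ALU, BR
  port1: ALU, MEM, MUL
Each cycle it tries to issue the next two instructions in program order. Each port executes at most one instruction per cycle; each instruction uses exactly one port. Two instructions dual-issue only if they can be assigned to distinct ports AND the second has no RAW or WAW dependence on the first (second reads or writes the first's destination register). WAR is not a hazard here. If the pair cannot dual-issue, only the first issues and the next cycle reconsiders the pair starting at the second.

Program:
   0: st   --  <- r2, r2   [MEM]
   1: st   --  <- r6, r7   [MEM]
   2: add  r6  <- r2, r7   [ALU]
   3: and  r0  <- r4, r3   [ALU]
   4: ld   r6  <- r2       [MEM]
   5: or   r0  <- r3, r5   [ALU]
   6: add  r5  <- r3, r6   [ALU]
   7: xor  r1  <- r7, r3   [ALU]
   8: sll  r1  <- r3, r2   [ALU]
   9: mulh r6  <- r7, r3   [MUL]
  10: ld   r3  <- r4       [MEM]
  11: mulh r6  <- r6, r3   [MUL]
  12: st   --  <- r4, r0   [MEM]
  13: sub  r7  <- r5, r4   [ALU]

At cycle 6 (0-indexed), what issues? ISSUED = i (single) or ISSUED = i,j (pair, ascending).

[0] i0  st.MEM  -- no-port MEM/MEM
[1] i1+i2  st.MEM/add.ALU  -- 2-wide
[2] i3+i4  and.ALU/ld.MEM  -- 2-wide
[3] i5+i6  or.ALU/add.ALU  -- 2-wide
[4] i7  xor.ALU  -- WAW r1
[5] i8+i9  sll.ALU/mulh.MUL  -- 2-wide
[6] i10  ld.MEM  -- no-port MEM/MUL
[7] i11  mulh.MUL  -- no-port MUL/MEM
[8] i12+i13  st.MEM/sub.ALU  -- 2-wide

ISSUED = 10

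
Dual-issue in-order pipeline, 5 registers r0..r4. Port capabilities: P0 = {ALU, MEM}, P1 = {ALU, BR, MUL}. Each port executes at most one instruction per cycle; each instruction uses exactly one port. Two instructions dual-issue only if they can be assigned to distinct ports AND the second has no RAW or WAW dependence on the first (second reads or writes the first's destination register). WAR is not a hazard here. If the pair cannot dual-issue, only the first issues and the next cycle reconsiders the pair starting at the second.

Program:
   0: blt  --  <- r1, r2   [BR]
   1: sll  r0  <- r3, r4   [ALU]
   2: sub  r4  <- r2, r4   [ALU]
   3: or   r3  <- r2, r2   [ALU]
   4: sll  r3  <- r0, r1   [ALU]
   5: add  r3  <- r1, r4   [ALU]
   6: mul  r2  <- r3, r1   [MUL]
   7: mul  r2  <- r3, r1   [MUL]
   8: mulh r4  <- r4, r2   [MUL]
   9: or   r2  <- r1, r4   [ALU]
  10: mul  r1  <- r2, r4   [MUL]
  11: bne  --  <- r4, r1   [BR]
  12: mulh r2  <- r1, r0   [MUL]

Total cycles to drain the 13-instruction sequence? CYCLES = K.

t=0 i0&i1:blt.BR sll.ALU ; pair
t=1 i2&i3:sub.ALU or.ALU ; pair
t=2 i4:sll.ALU ; WAW r3
t=3 i5:add.ALU ; RAW r3
t=4 i6:mul.MUL ; no-port MUL/MUL
t=5 i7:mul.MUL ; no-port MUL/MUL
t=6 i8:mulh.MUL ; RAW r4
t=7 i9:or.ALU ; RAW r2
t=8 i10:mul.MUL ; no-port MUL/BR
t=9 i11:bne.BR ; no-port BR/MUL
t=10 i12:mulh.MUL ; tail

CYCLES = 11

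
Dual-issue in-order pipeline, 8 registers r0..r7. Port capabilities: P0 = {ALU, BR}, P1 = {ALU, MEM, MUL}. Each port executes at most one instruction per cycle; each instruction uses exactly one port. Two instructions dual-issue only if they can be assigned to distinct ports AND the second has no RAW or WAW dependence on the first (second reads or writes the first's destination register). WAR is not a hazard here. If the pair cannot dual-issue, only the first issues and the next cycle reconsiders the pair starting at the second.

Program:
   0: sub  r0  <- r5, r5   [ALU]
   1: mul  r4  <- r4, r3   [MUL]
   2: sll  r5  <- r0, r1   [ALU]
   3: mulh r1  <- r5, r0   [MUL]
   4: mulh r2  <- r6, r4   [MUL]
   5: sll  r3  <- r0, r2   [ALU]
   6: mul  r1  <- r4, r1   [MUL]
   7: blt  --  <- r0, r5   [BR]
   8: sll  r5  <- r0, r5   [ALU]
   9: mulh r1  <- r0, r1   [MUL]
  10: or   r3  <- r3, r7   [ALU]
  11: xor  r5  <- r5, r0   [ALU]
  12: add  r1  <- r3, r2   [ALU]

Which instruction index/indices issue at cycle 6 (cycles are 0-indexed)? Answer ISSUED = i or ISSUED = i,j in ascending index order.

ISSUED = 9,10

[0] i0+i1  sub;mul  -- 2-wide
[1] i2  sll  -- RAW r5
[2] i3  mulh  -- no-port MUL/MUL
[3] i4  mulh  -- RAW r2
[4] i5+i6  sll;mul  -- 2-wide
[5] i7+i8  blt;sll  -- 2-wide
[6] i9+i10  mulh;or  -- 2-wide
[7] i11+i12  xor;add  -- 2-wide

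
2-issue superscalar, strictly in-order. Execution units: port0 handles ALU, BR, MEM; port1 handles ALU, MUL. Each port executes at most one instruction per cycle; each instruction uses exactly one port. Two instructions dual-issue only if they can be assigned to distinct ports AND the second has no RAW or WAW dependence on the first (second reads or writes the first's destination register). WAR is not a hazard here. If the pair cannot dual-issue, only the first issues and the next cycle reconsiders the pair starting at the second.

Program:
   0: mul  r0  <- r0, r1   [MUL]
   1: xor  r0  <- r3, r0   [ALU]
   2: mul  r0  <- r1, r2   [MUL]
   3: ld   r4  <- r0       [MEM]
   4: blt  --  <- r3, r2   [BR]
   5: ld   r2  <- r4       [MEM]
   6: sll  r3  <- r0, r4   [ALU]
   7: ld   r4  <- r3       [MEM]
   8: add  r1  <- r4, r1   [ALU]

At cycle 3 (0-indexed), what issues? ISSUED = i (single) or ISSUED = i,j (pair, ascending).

ISSUED = 3

0. mul.MUL @i0  | RAW+WAW r0
1. xor.ALU @i1  | WAW r0
2. mul.MUL @i2  | RAW r0
3. ld.MEM @i3  | no-port MEM/BR
4. blt.BR @i4  | no-port BR/MEM
5. ld.MEM/sll.ALU @i5,i6  | 2-wide
6. ld.MEM @i7  | RAW r4
7. add.ALU @i8  | tail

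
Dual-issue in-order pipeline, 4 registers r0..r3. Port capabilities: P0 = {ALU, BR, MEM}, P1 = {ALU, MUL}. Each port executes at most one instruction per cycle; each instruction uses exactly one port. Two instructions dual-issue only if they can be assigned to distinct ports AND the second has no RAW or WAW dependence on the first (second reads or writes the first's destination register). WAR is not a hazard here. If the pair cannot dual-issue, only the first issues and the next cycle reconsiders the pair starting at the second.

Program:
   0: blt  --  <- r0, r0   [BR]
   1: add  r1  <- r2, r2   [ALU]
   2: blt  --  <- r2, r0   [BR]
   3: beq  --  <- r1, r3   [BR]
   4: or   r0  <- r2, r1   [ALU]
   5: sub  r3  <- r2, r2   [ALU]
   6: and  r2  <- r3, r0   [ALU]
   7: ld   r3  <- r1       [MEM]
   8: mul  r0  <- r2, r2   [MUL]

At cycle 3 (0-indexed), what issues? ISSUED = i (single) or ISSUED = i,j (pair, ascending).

0. blt add @i0&i1  | pair
1. blt @i2  | no-port BR/BR
2. beq or @i3&i4  | pair
3. sub @i5  | RAW r3
4. and ld @i6&i7  | pair
5. mul @i8  | tail

ISSUED = 5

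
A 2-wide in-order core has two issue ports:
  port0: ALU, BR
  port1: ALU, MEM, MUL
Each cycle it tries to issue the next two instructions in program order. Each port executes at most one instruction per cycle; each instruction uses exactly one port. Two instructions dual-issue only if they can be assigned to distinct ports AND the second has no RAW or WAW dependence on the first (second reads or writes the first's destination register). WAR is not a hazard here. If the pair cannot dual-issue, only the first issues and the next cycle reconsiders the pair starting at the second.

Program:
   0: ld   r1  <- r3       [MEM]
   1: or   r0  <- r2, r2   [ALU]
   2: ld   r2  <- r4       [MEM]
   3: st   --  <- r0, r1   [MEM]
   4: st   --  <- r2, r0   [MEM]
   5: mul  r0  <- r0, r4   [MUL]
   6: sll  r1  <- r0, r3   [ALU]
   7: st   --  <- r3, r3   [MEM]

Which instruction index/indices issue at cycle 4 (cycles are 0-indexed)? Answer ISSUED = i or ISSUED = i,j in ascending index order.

ISSUED = 5

  cy0 -> i0&i1 (ld+or) pair
  cy1 -> i2 (ld) no-port MEM/MEM
  cy2 -> i3 (st) no-port MEM/MEM
  cy3 -> i4 (st) no-port MEM/MUL
  cy4 -> i5 (mul) RAW r0
  cy5 -> i6&i7 (sll+st) pair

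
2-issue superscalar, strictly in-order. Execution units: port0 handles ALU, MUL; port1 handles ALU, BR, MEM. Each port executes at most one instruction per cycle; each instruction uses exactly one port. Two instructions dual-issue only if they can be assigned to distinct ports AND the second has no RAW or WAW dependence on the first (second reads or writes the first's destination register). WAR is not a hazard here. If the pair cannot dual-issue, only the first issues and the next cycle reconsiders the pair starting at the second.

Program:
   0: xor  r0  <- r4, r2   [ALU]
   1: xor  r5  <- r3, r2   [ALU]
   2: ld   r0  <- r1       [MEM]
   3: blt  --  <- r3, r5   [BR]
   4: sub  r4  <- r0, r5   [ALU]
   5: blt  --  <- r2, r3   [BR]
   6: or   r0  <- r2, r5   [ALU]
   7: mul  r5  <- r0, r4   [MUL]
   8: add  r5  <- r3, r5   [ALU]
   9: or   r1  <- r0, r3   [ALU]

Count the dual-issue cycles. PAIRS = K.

0. xor xor @i0/i1  | pair
1. ld @i2  | no-port MEM/BR
2. blt sub @i3/i4  | pair
3. blt or @i5/i6  | pair
4. mul @i7  | RAW+WAW r5
5. add or @i8/i9  | pair

PAIRS = 4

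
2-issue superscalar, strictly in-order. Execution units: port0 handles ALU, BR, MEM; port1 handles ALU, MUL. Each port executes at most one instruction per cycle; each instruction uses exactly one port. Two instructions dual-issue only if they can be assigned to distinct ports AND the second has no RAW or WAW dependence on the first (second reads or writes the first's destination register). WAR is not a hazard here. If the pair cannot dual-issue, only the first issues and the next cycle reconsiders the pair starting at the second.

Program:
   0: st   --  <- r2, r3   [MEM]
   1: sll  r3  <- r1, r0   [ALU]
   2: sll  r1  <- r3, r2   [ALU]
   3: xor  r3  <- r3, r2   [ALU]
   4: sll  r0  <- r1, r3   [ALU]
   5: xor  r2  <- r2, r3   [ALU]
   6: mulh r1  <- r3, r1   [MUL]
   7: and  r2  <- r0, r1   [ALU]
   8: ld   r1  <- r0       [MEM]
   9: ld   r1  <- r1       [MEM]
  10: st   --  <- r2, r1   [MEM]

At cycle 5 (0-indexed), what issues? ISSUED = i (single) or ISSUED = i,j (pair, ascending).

t=0 i0,i1:st/sll ; dual
t=1 i2,i3:sll/xor ; dual
t=2 i4,i5:sll/xor ; dual
t=3 i6:mulh ; RAW r1
t=4 i7,i8:and/ld ; dual
t=5 i9:ld ; no-port MEM/MEM
t=6 i10:st ; tail

ISSUED = 9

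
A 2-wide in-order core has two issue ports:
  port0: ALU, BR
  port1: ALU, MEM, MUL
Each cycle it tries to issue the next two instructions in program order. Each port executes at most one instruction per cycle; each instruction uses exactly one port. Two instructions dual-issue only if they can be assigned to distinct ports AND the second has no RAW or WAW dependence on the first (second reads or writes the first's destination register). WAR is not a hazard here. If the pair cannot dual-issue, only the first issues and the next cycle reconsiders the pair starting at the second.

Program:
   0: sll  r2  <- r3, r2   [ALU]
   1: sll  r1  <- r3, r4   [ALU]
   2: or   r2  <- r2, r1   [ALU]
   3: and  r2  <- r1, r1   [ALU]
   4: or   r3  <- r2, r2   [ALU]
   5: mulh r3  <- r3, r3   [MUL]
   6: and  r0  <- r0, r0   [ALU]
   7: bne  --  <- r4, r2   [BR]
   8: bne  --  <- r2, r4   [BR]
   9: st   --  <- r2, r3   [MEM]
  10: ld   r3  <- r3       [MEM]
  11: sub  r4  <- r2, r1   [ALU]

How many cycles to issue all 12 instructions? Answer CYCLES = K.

CYCLES = 8

c0: i0/i1 sll.ALU/sll.ALU  dual
c1: i2 or.ALU  WAW r2
c2: i3 and.ALU  RAW r2
c3: i4 or.ALU  RAW+WAW r3
c4: i5/i6 mulh.MUL/and.ALU  dual
c5: i7 bne.BR  no-port BR/BR
c6: i8/i9 bne.BR/st.MEM  dual
c7: i10/i11 ld.MEM/sub.ALU  dual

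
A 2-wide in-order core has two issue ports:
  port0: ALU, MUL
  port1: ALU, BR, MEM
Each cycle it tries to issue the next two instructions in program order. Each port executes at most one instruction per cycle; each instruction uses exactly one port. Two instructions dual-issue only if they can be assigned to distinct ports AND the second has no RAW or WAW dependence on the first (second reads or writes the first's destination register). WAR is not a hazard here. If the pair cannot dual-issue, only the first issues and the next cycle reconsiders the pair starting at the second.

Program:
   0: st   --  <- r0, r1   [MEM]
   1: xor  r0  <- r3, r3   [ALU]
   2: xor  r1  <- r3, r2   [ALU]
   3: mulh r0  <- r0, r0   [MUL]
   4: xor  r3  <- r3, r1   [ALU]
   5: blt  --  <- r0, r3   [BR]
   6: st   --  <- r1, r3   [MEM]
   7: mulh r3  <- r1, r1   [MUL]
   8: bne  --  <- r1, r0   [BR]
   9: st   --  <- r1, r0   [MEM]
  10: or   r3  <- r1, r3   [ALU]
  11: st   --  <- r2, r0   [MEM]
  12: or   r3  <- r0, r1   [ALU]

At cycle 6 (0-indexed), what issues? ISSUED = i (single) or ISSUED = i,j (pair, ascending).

#0 head=0: st.MEM+xor.ALU i0&i1 pair
#1 head=2: xor.ALU+mulh.MUL i2&i3 pair
#2 head=4: xor.ALU i4 RAW r3
#3 head=5: blt.BR i5 no-port BR/MEM
#4 head=6: st.MEM+mulh.MUL i6&i7 pair
#5 head=8: bne.BR i8 no-port BR/MEM
#6 head=9: st.MEM+or.ALU i9&i10 pair
#7 head=11: st.MEM+or.ALU i11&i12 pair

ISSUED = 9,10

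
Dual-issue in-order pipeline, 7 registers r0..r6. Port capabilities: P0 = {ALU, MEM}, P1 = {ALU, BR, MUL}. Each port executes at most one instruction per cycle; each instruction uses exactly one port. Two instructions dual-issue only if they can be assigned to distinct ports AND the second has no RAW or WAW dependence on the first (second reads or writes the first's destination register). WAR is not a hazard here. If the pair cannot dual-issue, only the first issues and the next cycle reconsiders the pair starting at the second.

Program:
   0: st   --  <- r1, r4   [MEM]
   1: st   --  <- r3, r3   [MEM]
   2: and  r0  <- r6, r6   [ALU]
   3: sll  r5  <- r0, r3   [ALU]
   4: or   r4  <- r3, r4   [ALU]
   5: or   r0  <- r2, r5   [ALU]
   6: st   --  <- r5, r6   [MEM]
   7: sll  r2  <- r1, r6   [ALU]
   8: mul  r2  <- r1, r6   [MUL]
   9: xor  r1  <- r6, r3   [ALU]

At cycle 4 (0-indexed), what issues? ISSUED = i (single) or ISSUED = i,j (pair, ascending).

#0 head=0: st i0 no-port MEM/MEM
#1 head=1: st and i1/i2 2-wide
#2 head=3: sll or i3/i4 2-wide
#3 head=5: or st i5/i6 2-wide
#4 head=7: sll i7 WAW r2
#5 head=8: mul xor i8/i9 2-wide

ISSUED = 7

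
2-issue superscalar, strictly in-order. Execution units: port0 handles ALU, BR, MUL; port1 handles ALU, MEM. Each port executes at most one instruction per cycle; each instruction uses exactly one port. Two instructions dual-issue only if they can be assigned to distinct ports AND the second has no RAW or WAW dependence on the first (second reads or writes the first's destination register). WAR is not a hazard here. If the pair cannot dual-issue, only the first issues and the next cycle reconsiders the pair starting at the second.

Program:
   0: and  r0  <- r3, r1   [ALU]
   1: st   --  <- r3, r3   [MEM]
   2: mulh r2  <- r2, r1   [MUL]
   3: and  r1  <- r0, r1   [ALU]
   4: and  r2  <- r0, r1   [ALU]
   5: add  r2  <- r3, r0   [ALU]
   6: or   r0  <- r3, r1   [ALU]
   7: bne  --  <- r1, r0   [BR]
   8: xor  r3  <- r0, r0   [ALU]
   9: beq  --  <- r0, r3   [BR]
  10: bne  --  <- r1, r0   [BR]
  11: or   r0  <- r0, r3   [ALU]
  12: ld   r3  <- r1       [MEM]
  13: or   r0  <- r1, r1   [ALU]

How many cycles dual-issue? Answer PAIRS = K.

0. and.ALU st.MEM @i0+i1  | pair
1. mulh.MUL and.ALU @i2+i3  | pair
2. and.ALU @i4  | WAW r2
3. add.ALU or.ALU @i5+i6  | pair
4. bne.BR xor.ALU @i7+i8  | pair
5. beq.BR @i9  | no-port BR/BR
6. bne.BR or.ALU @i10+i11  | pair
7. ld.MEM or.ALU @i12+i13  | pair

PAIRS = 6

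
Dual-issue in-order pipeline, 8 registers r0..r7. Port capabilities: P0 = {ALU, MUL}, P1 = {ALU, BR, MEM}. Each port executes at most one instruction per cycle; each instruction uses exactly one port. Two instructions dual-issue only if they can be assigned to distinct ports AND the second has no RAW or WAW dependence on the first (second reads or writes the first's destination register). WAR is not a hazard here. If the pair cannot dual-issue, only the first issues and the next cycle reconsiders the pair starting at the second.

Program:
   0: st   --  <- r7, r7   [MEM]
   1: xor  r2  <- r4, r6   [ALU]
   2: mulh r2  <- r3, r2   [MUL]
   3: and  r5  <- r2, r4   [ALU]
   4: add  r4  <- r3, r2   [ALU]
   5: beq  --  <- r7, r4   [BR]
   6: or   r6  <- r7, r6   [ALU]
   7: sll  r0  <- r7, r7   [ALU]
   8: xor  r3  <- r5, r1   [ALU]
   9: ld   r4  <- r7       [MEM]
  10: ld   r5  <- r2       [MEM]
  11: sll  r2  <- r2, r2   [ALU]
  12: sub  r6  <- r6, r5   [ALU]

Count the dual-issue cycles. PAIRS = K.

PAIRS = 5

t=0 i0,i1:st;xor ; pair
t=1 i2:mulh ; RAW r2
t=2 i3,i4:and;add ; pair
t=3 i5,i6:beq;or ; pair
t=4 i7,i8:sll;xor ; pair
t=5 i9:ld ; no-port MEM/MEM
t=6 i10,i11:ld;sll ; pair
t=7 i12:sub ; tail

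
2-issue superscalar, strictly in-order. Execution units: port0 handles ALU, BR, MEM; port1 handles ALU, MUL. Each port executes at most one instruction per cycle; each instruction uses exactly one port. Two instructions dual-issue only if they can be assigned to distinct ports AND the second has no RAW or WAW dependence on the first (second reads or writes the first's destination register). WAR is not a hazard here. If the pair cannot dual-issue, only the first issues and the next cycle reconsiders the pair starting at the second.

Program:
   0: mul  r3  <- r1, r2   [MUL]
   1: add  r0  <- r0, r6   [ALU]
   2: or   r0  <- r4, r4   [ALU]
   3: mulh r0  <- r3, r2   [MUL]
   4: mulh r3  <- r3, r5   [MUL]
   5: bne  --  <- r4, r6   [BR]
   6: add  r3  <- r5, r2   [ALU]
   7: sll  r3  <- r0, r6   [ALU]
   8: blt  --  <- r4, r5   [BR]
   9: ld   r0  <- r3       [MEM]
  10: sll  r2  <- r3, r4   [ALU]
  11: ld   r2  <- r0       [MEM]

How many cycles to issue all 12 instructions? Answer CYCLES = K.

t=0 i0/i1:mul.MUL;add.ALU ; 2-wide
t=1 i2:or.ALU ; WAW r0
t=2 i3:mulh.MUL ; no-port MUL/MUL
t=3 i4/i5:mulh.MUL;bne.BR ; 2-wide
t=4 i6:add.ALU ; WAW r3
t=5 i7/i8:sll.ALU;blt.BR ; 2-wide
t=6 i9/i10:ld.MEM;sll.ALU ; 2-wide
t=7 i11:ld.MEM ; tail

CYCLES = 8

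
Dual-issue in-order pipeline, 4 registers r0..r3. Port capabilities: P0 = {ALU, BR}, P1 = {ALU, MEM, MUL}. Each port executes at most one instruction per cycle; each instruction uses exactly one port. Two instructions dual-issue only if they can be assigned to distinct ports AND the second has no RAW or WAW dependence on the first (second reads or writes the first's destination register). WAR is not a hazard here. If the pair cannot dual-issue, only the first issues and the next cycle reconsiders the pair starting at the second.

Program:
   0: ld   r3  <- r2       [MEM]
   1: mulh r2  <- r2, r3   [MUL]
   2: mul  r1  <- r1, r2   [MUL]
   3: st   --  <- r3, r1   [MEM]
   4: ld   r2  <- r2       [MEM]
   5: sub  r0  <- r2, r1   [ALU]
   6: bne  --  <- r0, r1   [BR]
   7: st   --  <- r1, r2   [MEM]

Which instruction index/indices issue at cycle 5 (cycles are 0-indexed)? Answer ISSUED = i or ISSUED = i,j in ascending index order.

#0 head=0: ld.MEM i0 no-port MEM/MUL
#1 head=1: mulh.MUL i1 no-port MUL/MUL
#2 head=2: mul.MUL i2 no-port MUL/MEM
#3 head=3: st.MEM i3 no-port MEM/MEM
#4 head=4: ld.MEM i4 RAW r2
#5 head=5: sub.ALU i5 RAW r0
#6 head=6: bne.BR/st.MEM i6+i7 pair

ISSUED = 5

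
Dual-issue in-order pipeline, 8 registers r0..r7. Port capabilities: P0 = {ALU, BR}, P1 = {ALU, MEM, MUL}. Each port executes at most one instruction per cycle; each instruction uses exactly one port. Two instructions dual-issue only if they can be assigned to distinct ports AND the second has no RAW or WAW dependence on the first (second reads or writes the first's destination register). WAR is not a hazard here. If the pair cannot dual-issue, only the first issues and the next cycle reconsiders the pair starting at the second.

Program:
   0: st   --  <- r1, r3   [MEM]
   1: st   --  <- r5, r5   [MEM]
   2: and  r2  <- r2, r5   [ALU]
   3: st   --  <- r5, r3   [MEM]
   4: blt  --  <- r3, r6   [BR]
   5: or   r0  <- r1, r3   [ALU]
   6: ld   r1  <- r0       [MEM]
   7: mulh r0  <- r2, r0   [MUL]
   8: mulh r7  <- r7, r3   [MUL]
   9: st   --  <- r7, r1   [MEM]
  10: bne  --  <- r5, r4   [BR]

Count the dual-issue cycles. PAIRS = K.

PAIRS = 3

[0] i0  st  -- no-port MEM/MEM
[1] i1&i2  st/and  -- 2-wide
[2] i3&i4  st/blt  -- 2-wide
[3] i5  or  -- RAW r0
[4] i6  ld  -- no-port MEM/MUL
[5] i7  mulh  -- no-port MUL/MUL
[6] i8  mulh  -- no-port MUL/MEM
[7] i9&i10  st/bne  -- 2-wide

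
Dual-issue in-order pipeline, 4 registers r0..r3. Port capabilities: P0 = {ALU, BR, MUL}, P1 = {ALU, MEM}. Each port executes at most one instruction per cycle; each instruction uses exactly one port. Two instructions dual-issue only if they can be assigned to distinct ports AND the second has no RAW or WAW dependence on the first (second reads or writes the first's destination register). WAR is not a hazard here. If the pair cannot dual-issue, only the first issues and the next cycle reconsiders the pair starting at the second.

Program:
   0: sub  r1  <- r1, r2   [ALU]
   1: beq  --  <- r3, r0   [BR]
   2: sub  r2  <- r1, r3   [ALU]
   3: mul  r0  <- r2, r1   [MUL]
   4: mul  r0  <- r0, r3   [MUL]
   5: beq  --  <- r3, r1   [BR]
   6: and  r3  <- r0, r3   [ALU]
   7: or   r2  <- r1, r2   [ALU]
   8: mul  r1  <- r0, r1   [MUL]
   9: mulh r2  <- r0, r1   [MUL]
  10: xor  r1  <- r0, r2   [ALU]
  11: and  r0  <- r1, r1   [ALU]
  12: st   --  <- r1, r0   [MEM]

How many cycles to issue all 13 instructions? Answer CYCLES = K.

CYCLES = 10

[0] i0+i1  sub.ALU/beq.BR  -- 2-wide
[1] i2  sub.ALU  -- RAW r2
[2] i3  mul.MUL  -- no-port MUL/MUL
[3] i4  mul.MUL  -- no-port MUL/BR
[4] i5+i6  beq.BR/and.ALU  -- 2-wide
[5] i7+i8  or.ALU/mul.MUL  -- 2-wide
[6] i9  mulh.MUL  -- RAW r2
[7] i10  xor.ALU  -- RAW r1
[8] i11  and.ALU  -- RAW r0
[9] i12  st.MEM  -- tail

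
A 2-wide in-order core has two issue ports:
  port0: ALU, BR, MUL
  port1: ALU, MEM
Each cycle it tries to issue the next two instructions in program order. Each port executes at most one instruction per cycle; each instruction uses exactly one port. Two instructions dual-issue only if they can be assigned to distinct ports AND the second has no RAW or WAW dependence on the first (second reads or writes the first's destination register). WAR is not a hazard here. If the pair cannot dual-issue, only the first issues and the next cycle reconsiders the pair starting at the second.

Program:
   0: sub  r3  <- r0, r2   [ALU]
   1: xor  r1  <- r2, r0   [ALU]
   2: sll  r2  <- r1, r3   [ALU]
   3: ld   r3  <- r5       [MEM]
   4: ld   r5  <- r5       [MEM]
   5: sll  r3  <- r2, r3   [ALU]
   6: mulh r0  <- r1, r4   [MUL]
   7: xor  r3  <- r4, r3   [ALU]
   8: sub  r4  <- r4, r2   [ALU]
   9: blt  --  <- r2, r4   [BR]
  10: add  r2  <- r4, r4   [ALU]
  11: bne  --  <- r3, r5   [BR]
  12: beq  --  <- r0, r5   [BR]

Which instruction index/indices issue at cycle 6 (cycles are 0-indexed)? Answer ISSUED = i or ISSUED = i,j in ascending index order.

t=0 i0+i1:sub xor ; dual
t=1 i2+i3:sll ld ; dual
t=2 i4+i5:ld sll ; dual
t=3 i6+i7:mulh xor ; dual
t=4 i8:sub ; RAW r4
t=5 i9+i10:blt add ; dual
t=6 i11:bne ; no-port BR/BR
t=7 i12:beq ; tail

ISSUED = 11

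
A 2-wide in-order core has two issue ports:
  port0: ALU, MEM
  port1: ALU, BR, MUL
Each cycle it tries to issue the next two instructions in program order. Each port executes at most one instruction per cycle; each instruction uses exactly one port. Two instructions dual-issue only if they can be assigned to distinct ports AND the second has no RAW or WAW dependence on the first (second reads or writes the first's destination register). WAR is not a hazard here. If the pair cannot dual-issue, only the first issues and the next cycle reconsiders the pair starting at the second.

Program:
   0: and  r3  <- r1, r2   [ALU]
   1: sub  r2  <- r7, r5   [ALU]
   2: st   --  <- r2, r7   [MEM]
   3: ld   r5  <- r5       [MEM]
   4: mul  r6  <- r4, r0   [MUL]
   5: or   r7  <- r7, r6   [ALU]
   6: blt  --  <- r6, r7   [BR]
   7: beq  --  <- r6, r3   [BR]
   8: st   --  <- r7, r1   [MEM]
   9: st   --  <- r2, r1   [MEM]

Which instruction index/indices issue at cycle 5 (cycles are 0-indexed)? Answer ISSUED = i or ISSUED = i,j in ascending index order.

0. and/sub @i0,i1  | 2-wide
1. st @i2  | no-port MEM/MEM
2. ld/mul @i3,i4  | 2-wide
3. or @i5  | RAW r7
4. blt @i6  | no-port BR/BR
5. beq/st @i7,i8  | 2-wide
6. st @i9  | tail

ISSUED = 7,8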